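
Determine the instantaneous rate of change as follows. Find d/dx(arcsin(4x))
d/dx[arcsin(u)]=u'/√(1-u²), u=4x, u'=4

Answer: 4/√(1 - 16x²)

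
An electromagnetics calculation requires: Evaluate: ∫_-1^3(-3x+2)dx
Step 1: Find antiderivative F(x)=(-3/2)x^2 + 2x
Step 2: F(3) - F(-1)=-15/2 - (-7/2)=-4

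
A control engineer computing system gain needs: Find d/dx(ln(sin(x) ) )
Chain rule: d/dx[ln(u)] = u'/u where u = sin(x)
u' = cos(x)

Answer: (cos(x))/(sin(x))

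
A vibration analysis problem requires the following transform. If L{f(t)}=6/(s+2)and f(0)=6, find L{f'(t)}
L{f'(t)}=s·F(s) - f(0)=6s/(s + 2) - 6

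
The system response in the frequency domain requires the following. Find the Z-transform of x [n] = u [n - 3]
Using the time-shift property: Z{u[n-3]} = z^(-3)*z/(z-1)
= z^(-2)/(z-1)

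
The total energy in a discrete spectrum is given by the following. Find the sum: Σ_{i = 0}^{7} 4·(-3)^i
Geometric series: S = a(1 - r^n)/(1 - r)
a = 4, r = -3, n = 8
S = 4(1 - 6561)/4 = -6560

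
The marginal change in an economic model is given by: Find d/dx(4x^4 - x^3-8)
Power rule: d/dx(ax^n) = n·a·x^(n-1)
Term by term: 16·x^3-3·x^2

Answer: 16x^3-3x^2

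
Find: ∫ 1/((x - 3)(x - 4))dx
Partial fractions: 1/((x-3)(x-4)) = A/(x-3)+B/(x-4)
A = -1, B = 1
∫ [-1· 1/(x-3)+1· 1/(x-4)] dx
= (1)[ln|x-4| - ln|x-3|]+C

Answer: ln|(x-4)/(x-3)|+C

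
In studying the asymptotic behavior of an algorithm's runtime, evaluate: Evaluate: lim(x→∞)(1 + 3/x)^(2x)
Rewrite as [(1 + 3/x)^x]^2.
lim(1 + 3/x)^x = e^3, so limit = (e^3)^2 = e^6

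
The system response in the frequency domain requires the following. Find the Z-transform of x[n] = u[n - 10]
Using the time-shift property: Z{u[n-10]}=z^(-10) * z/(z-1)
=z^(-9)/(z-1)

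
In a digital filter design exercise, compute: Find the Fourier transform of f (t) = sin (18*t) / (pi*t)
sin(W*t)/(pi*t) = (W/pi)*sinc(W*t/pi) is the impulse response of the ideal low-pass filter with cutoff W (here W = 18).
Its Fourier transform is a rectangular function:
F(omega) = 1 for |omega| < 18, 0 otherwise

Answer: rect(omega/36) [i.e., 1 for |omega| < 18, 0 otherwise]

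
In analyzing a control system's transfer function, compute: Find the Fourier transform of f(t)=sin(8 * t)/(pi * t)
sin(W * t)/(pi * t) = (W/pi) * sinc(W * t/pi) is the impulse response of the ideal low-pass filter with cutoff W (here W = 8).
Its Fourier transform is a rectangular function:
F(omega) = 1 for |omega| < 8, 0 otherwise

Answer: rect(omega/16) [i.e., 1 for |omega| < 8, 0 otherwise]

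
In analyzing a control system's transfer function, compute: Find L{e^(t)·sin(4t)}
First shifting: L{e^(at)f(t)}=F(s-a)
L{sin(4t)}=4/(s²+16)
Shift: 4/((s-1)²+16)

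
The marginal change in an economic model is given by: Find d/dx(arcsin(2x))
d/dx[arcsin(u)] = u'/√(1-u²), u = 2x, u' = 2

Answer: 2/√(1-4x²)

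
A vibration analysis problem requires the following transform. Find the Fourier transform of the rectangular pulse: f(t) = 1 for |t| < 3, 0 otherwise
F(omega) = integral from -3 to 3 of e^(-j*omega*t) dt
= 2*sin(3*omega)/omega = 6*sinc(3*omega/pi)

Answer: 2*sin(3*omega)/omega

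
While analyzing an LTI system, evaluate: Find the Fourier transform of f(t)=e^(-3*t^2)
The Fourier transform of a Gaussian e^(-a * t^2) is sqrt(pi/a) * e^(-omega^2/(4a)).
With a=3: F(omega)=sqrt(pi/3) * e^(-omega^2/12)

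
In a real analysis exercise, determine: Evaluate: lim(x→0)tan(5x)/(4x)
tan(u) ≈ u for small u:
tan(5x)/(4x) ≈ 5x/(4x)=5/4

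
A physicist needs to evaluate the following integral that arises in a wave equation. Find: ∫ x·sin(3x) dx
By parts: u=x, dv=sin(3x) dx
du=dx, v=-cos(3x)/3
=-x·cos(3x)/3 + sin(3x)/3² + C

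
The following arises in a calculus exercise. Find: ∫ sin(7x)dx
Using substitution u=7x: ∫ sin(u) du/7=-cos(u)/7+C

Answer: (-1/7)cos(7x)+C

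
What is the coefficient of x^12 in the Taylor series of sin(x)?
sin(x) has only odd powers. Coefficient of x^12 = 0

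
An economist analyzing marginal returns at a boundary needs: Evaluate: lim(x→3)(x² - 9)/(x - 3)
Factor: (x² - 9) = (x-3)(x + 3)
Cancel (x-3): lim(x→3) (x + 3) = 6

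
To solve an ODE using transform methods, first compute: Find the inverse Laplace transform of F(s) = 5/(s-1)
L^(-1){5/(s-a)} = c·e^(at)
Here a = 1, c = 5

Answer: 5e^(t)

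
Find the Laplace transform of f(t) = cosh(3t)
L{cosh(at)}=s/(s²-a²)
L{cosh(3t)}=s/(s²-9)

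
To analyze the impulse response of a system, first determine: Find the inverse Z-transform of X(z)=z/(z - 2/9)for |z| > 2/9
Standard pair: z/(z-a) <-> a^n*u[n] for causal signals
With a=2/9: x[n]=(2/9)^n*u[n]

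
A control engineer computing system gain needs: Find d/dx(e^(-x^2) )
Chain rule: d/dx[e^u] = e^u · u' where u = -x^2
u' = -2x

Answer: -2x·e^(-x^2)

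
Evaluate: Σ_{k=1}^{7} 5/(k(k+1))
Partial fractions: 5/(k(k + 1)) = 5/k - 5/(k + 1)
Telescoping sum: 5(1 - 1/8) = 5·7/8

Answer: 35/8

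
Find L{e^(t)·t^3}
First shifting: L{e^(at)f(t)}=F(s-a)
L{t^3}=6/s^4
Shift s → s-1: 6/(s-1)^4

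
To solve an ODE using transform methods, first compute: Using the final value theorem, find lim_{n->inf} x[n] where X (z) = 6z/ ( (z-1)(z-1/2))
Final value theorem: lim x[n] = lim_{z->1} (z-1) * X(z)
(z-1) * X(z) = 6z/(z-1/2)
As z->1: 6/(1-1/2) = 6/(1/2) = 12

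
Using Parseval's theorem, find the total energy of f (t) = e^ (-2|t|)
Parseval's theorem: E=integral |f(t)|^2 dt=(1/2pi) integral |F(omega)|^2 domega
E=integral_{-inf}^{inf} e^(-4|t|) dt=2 * integral_0^inf e^(-4t) dt=2/(2 * 2)=1/2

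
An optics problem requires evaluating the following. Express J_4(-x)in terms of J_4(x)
For integer n: J_n(-x)=(-1)^n J_n(x)
With n=4: J_4(-x)=(-1)^4 J_4(x)=J_4(x)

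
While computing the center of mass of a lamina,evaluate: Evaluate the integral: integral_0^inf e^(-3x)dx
integral_0^inf e^(-3x) dx = [-1/3*e^(-3x)]_0^inf
= 0 - (-1/3) = 1/3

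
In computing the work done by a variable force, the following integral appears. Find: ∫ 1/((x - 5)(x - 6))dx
Partial fractions: 1/((x-5)(x-6)) = A/(x-5)+B/(x-6)
A = -1, B = 1
∫ [-1· 1/(x-5)+1· 1/(x-6)] dx
= (1)[ln|x-6| - ln|x-5|]+C

Answer: ln|(x-6)/(x-5)|+C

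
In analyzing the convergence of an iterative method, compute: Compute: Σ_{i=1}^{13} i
Using formula: Σ i^1=n(n + 1)/2=13·14/2=91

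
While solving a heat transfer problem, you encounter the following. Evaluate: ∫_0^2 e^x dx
Antiderivative: e^x
Evaluate: (e^2 - 1)

Answer: e^2 - 1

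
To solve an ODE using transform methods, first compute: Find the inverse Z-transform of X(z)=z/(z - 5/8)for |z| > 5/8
Standard pair: z/(z-a) <-> a^n * u[n] for causal signals
With a = 5/8: x[n] = (5/8)^n * u[n]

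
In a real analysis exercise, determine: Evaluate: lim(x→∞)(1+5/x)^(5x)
Rewrite as [(1+5/x)^x]^5.
lim(1+5/x)^x=e^5, so limit=(e^5)^5=e^25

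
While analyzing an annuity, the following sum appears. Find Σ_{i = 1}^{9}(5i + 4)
= 5·Σ i+4·9 = 5·45+36 = 261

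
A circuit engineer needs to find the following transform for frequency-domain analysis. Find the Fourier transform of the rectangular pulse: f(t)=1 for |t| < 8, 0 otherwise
F(omega)=integral from -8 to 8 of e^(-j*omega*t) dt
=2*sin(8*omega)/omega=16*sinc(8*omega/pi)

Answer: 2*sin(8*omega)/omega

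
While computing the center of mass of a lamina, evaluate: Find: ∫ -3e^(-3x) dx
Since d/dx[e^(-3x)]=-3e^(-3x), we get 1 e^(-3x)+C

Answer: e^(-3x)+C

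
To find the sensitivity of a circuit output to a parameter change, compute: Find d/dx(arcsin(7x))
d/dx[arcsin(u)]=u'/√(1-u²), u=7x, u'=7

Answer: 7/√(1 - 49x²)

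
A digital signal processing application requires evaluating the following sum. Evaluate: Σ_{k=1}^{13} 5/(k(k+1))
Partial fractions: 5/(k(k + 1)) = 5/k - 5/(k + 1)
Telescoping sum: 5(1 - 1/14) = 5·13/14

Answer: 65/14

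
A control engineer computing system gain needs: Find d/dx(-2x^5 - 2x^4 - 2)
Power rule: d/dx(ax^n)=n·a·x^(n-1)
Term by term: -10·x^4 - 8·x^3

Answer: -10x^4 - 8x^3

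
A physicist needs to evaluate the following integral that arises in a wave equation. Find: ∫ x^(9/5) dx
Power rule: ∫ x^(9/5) dx = x^(14/5)/(14/5) + C

Answer: (5/14)·x^(14/5) + C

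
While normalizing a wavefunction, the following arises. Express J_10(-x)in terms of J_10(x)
For integer n: J_n(-x) = (-1)^n J_n(x)
With n = 10: J_10(-x) = (-1)^10 J_10(x) = J_10(x)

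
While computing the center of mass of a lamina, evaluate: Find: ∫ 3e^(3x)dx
Since d/dx[e^(3x)]=3e^(3x), we get 1 e^(3x)+C

Answer: e^(3x)+C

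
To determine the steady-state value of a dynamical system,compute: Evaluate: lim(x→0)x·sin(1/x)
Squeeze theorem: -|x| ≤ x·sin(1/x) ≤ |x|
Since x → 0 as x → 0, by squeeze theorem the limit is 0

Answer: 0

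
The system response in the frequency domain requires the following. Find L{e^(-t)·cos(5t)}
First shifting: L{e^(at)f(t)} = F(s-a)
L{cos(5t)} = s/(s² + 25)
Shift: (s + 1)/((s + 1)² + 25)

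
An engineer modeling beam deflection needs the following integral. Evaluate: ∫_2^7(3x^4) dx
Step 1: Find antiderivative F(x) = (3/5)x^5
Step 2: F(7) - F(2) = 50421/5 - (96/5) = 10065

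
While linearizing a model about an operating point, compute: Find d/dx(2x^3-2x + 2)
Power rule: d/dx(ax^n)=n·a·x^(n-1)
Term by term: 6·x^2 - 2

Answer: 6x^2 - 2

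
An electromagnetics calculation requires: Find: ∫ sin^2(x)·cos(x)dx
Let u = sin(x), du = cos(x) dx
∫ u^2 du = u^3/3 + C

Answer: sin^3(x)/3 + C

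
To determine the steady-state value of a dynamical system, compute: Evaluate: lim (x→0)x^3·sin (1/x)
Squeeze theorem: -|x^3| ≤ x^3·sin(1/x) ≤ |x^3|
Since x^3 → 0 as x → 0, by squeeze theorem the limit is 0

Answer: 0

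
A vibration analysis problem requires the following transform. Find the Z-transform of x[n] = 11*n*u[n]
Z{n * u[n]}=z/(z-1)^2
By linearity: Z{11 * n * u[n]}=11z/(z-1)^2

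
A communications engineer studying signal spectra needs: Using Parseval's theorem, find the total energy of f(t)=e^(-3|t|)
Parseval's theorem: E = integral |f(t)|^2 dt = (1/2pi) integral |F(omega)|^2 domega
E = integral_{-inf}^{inf} e^(-6|t|) dt = 2 * integral_0^inf e^(-6t) dt = 2/(2 * 3) = 1/3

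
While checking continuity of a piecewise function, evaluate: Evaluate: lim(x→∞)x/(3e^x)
Apply L'Hôpital 1 times (∞/∞ each time):
Eventually get 1!/(3e^x) → 0

Answer: 0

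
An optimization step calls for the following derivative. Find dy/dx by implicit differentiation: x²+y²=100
Differentiate both sides: 2x + 2y·(dy/dx)=0
Solve: dy/dx=-2x/(2y)=-x/y

Answer: dy/dx=-x/y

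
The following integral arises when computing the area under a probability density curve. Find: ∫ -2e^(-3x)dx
Since d/dx[e^(-3x)]=-3e^(-3x), we get 2/3 e^(-3x)+C

Answer: (2/3)e^(-3x)+C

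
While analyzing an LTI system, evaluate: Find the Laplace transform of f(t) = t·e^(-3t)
L{t·e^(at)}=1/(s-a)²
L{t·e^(-3t)}=1/(s + 3)²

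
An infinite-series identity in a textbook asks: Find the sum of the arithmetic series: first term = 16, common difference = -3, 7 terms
Last term: a_n = 16 + (7 - 1)·-3 = -2
Sum = n(a_1 + a_n)/2 = 7(16 + (-2))/2 = 49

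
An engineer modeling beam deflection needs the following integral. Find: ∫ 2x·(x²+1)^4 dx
Let u=x²+1, du=2x dx
∫ u^4 du=u^5/5+C

Answer: (x²+1)^5/5+C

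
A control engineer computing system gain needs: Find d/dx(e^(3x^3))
Chain rule: d/dx[e^u] = e^u · u' where u = 3x^3
u' = 9x^2

Answer: 9x^2·e^(3x^3)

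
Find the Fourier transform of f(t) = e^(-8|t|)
Using the standard pair: F{e^(-a|t|)}=2a/(a^2 + omega^2)
With a=8: F(omega)=16/(64 + omega^2)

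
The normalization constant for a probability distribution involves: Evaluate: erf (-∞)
erf(-∞)=-1 (the error function is odd, so erf(-∞)=-erf(∞)=-1)

Answer: -1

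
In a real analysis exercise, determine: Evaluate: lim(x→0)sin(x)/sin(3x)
sin(u) ≈ u for small u:
sin(x)/sin(3x) ≈ x/(3x) = 1/3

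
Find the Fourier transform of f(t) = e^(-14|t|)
Using the standard pair: F{e^(-a|t|)}=2a/(a^2+omega^2)
With a=14: F(omega)=28/(196+omega^2)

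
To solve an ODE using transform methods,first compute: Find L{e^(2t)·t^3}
First shifting: L{e^(at)f(t)}=F(s-a)
L{t^3}=6/s^4
Shift s → s-2: 6/(s-2)^4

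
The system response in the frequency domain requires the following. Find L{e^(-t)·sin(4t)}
First shifting: L{e^(at)f(t)}=F(s-a)
L{sin(4t)}=4/(s² + 16)
Shift: 4/((s + 1)² + 16)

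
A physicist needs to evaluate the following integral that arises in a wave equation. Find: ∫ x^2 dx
Using power rule: ∫ x^2 dx=1/3 x^3 + C=(1/3)x^3 + C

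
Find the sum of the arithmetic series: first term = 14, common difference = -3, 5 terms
Last term: a_n = 14+(5-1)·-3 = 2
Sum = n(a_1+a_n)/2 = 5(14+2)/2 = 40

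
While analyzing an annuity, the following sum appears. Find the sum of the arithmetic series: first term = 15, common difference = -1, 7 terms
Last term: a_n = 15 + (7 - 1)·-1 = 9
Sum = n(a_1 + a_n)/2 = 7(15 + 9)/2 = 84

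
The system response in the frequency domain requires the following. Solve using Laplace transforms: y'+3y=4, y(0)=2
Take L of both sides: sY(s) - 2 + 3Y(s)=4/s
Y(s)(s + 3)=4/s + 2
Y(s)=4/(s(s + 3)) + 2/(s + 3)
Partial fractions: 4/(s(s + 3))=(4/3)/s - (4/3)/(s + 3)
So Y(s)=(4/3)/s + (2/3)/(s + 3)
Inverse transform (L^(-1){1/s}=1, L^(-1){1/(s + 3)}=e^(-3t)):

Answer: y(t)=4/3 + (2/3)·e^(-3t)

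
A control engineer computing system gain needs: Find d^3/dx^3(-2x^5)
Apply power rule 3 times:
d^1: -10x^4
d^2: -40x^3
d^3: -120x^2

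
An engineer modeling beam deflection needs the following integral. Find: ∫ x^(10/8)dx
Power rule: ∫ x^(5/4) dx=x^(9/4)/(9/4)+C

Answer: (4/9)·x^(9/4)+C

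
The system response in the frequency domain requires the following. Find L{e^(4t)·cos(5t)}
First shifting: L{e^(at)f(t)} = F(s-a)
L{cos(5t)} = s/(s² + 25)
Shift: (s-4)/((s-4)² + 25)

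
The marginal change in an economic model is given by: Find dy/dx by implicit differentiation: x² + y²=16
Differentiate both sides: 2x+2y·(dy/dx)=0
Solve: dy/dx=-2x/(2y)=-x/y

Answer: dy/dx=-x/y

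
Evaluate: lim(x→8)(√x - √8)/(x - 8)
Multiply by conjugate (√x+√8)/(√x+√8):
= (x - 8)/((x - 8)(√x+√8)) = 1/(√x+√8)
As x → 8: 1/(2√8)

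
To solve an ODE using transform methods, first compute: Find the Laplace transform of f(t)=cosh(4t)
L{cosh(at)}=s/(s²-a²)
L{cosh(4t)}=s/(s²-16)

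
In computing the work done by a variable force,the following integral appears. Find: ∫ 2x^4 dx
Using power rule: ∫ 2x^4 dx = 2/5 x^5 + C = (2/5)x^5 + C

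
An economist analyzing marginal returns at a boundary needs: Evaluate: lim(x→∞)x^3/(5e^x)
Apply L'Hôpital 3 times (∞/∞ each time):
Eventually get 3!/(5e^x) → 0

Answer: 0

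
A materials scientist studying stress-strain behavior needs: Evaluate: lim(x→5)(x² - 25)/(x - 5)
Factor: (x² - 25)=(x-5)(x+5)
Cancel (x-5): lim(x→5) (x+5)=10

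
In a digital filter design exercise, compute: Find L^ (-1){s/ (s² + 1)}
L^(-1){s/(s² + w²)} = cos(wt)
Here w = 1

Answer: cos(t)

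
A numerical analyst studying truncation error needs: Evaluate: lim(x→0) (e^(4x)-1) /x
L'Hôpital (0/0): lim 4e^(4x)/1=4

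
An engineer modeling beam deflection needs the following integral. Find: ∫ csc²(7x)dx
Since d/dx[-cot(7x)] = 7csc²(7x), integral = -cot(7x)/7 + C

Answer: (-1/7)cot(7x) + C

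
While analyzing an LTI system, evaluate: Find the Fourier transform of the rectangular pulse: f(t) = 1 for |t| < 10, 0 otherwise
F(omega) = integral from -10 to 10 of e^(-j * omega * t) dt
= 2 * sin(10 * omega)/omega = 20 * sinc(10 * omega/pi)

Answer: 2 * sin(10 * omega)/omega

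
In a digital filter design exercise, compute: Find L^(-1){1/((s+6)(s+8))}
Partial fractions: 1/((s+6)(s+8))=A/(s+6)+B/(s+8)
Cover-up: A=1/(s+8)|_{s=-6}=1/2; B=1/(s+6)|_{s=-8}=-1/2
L^(-1)=(1/2)e^(-6t) - (1/2)e^(-8t)

Answer: (1/2)(e^(-6t) - e^(-8t))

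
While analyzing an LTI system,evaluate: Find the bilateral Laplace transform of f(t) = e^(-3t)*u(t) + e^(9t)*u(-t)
For e^(-3t) * u(t): L=1/(s+3), Re(s) > -3
For e^(9t) * u(-t): L=-1/(s-9), Re(s) < 9
Combined: F(s)=1/(s+3)-1/(s-9), -3 < Re(s) < 9

Answer: 1/(s+3)-1/(s-9), ROC: -3 < Re(s) < 9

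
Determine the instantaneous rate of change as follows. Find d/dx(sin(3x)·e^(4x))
Product rule: (fg)' = f'g+fg'
f = sin(3x), f' = 3·cos(3x)
g = e^(4x), g' = 4·e^(4x)

Answer: 3·cos(3x)·e^(4x)+4·sin(3x)·e^(4x)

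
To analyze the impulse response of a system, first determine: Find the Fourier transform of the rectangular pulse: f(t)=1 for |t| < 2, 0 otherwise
F(omega)=integral from -2 to 2 of e^(-j*omega*t) dt
=2*sin(2*omega)/omega=4*sinc(2*omega/pi)

Answer: 2*sin(2*omega)/omega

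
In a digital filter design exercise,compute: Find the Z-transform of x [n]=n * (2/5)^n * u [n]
Using the property Z{n * a^n * u[n]}=az/(z-a)^2
With a=2/5: X(z)=(2/5)z/(z - 2/5)^2, |z| > 2/5

Answer: (2/5)z/(z - 2/5)^2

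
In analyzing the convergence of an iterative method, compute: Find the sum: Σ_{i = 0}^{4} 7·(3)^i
Geometric series: S = a(1 - r^n)/(1 - r)
a = 7, r = 3, n = 5
S = 7(1 - 243)/-2 = 847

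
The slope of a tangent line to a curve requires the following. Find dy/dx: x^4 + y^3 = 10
Differentiate: 4x^3+3y^2·(dy/dx)=0
dy/dx=-4x^3/(3y^2)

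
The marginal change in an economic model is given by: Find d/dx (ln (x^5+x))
Chain rule: d/dx[ln(u)]=u'/u where u=x^5+x
u'=5x^4+1

Answer: (5x^4+1)/(x^5+x)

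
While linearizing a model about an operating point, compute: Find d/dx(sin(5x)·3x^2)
Product rule: (fg)'=f'g+fg'
f=sin(5x), f'=5·cos(5x)
g=3x^2, g'=6x

Answer: 15·cos(5x)·x^2+6·sin(5x)·x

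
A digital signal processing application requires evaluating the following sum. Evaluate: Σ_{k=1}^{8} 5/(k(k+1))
Partial fractions: 5/(k(k + 1)) = 5/k - 5/(k + 1)
Telescoping sum: 5(1 - 1/9) = 5·8/9

Answer: 40/9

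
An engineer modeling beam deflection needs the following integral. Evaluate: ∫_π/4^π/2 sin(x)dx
Antiderivative: -cos(x)
Evaluate at bounds: [-cos(1·π/2)/1] - [-cos(1·π/4)/1]
= (-(0) + (√2/2))/1 = √2/2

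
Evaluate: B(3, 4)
B(x,y)=Γ(x)Γ(y)/Γ(x+y)=(x-1)!(y-1)!/(x+y-1)!
B(3,4)=2!·3!/6!=1/60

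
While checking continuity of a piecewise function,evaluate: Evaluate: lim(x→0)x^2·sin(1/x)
Squeeze theorem: -|x^2| ≤ x^2·sin(1/x) ≤ |x^2|
Since x^2 → 0 as x → 0, by squeeze theorem the limit is 0

Answer: 0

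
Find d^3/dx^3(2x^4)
Apply power rule 3 times:
d^1: 8x^3
d^2: 24x^2
d^3: 48x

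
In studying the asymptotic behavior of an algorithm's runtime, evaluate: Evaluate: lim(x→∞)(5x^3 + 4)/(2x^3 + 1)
Divide numerator and denominator by x^3:
lim (5 + 4/x^3)/(2 + 1/x^3) = 5/2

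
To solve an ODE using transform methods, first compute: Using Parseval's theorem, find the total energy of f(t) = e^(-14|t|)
Parseval's theorem: E=integral |f(t)|^2 dt=(1/2pi) integral |F(omega)|^2 domega
E=integral_{-inf}^{inf} e^(-28|t|) dt=2*integral_0^inf e^(-28t) dt=2/(2*14)=1/14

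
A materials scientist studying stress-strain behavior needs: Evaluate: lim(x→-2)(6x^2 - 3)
Polynomial is continuous, so substitute x = -2:
6·(-2)^2-3 = 21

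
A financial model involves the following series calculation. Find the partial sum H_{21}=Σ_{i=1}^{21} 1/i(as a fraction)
H_21=1+1/2+1/3+...+1/21
=18858053/5173168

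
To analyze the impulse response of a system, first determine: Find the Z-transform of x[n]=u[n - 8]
Using the time-shift property: Z{u[n-8]} = z^(-8)*z/(z-1)
= z^(-7)/(z-1)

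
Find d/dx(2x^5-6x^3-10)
Power rule: d/dx(ax^n)=n·a·x^(n-1)
Term by term: 10·x^4-18·x^2

Answer: 10x^4-18x^2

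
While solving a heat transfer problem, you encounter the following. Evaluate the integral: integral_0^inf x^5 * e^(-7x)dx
This is a Gamma integral. Substitute u=7x (du=7 dx):
integral_0^inf x^5*e^(-7x) dx=(1/7^6) integral_0^inf u^5*e^(-u) du
=Gamma(6)/7^6=5!/7^6=120/117649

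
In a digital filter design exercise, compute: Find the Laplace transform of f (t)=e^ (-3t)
L{e^(at)} = 1/(s-a)
L{e^(-3t)} = 1/(s+3)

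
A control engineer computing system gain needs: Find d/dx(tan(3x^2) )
Chain rule: d/dx[tan(u)] = sec²(u)·u' where u = 3x^2
u' = 6x

Answer: 6x·sec²(3x^2)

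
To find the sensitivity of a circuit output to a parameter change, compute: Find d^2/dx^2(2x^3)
Apply power rule 2 times:
d^1: 6x^2
d^2: 12x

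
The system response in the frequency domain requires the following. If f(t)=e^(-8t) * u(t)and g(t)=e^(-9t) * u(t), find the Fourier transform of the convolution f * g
By the convolution theorem: F{f * g} = F(omega) * G(omega)
F(omega) = 1/(8+j * omega), G(omega) = 1/(9+j * omega)
F{f * g} = 1/((8+j * omega)(9+j * omega))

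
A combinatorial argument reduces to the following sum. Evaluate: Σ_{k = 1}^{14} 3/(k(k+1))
Partial fractions: 3/(k(k + 1)) = 3/k - 3/(k + 1)
Telescoping sum: 3(1 - 1/15) = 3·14/15

Answer: 14/5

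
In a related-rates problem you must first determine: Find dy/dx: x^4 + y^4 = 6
Differentiate: 4x^3+4y^3·(dy/dx) = 0
dy/dx = -4x^3/(4y^3)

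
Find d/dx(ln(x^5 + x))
Chain rule: d/dx[ln(u)] = u'/u where u = x^5 + x
u' = 5x^4 + 1

Answer: (5x^4 + 1)/(x^5 + x)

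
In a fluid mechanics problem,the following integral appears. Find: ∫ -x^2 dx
Using power rule: ∫ -x^2 dx = -1/3 x^3 + C = (-1/3)x^3 + C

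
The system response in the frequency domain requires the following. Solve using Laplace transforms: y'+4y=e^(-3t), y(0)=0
Take L: sY - 0 + 4Y=1/(s + 3)
Y(s + 4)=1/(s + 3) + 0
Y=1/((s + 3)(s + 4)) + 0/(s + 4)
Partial fractions: 1/((s + 3)(s + 4))=1/(s + 3) - 1/(s + 4)
So Y=1/(s + 3) - 1/(s + 4)
Inverse Laplace transform (L^(-1){1/(s + 3)}=e^(-3t), L^(-1){1/(s + 4)}=e^(-4t)):

Answer: y(t)=1·e^(-3t) - e^(-4t)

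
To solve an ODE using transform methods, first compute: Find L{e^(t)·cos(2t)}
First shifting: L{e^(at)f(t)} = F(s-a)
L{cos(2t)} = s/(s²+4)
Shift: (s-1)/((s-1)²+4)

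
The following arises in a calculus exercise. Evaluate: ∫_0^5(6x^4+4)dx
Step 1: Find antiderivative F(x)=(6/5)x^5+4x
Step 2: F(5) - F(0)=3770 - (0)=3770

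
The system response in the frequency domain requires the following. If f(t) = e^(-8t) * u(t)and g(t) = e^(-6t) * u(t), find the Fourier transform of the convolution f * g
By the convolution theorem: F{f * g}=F(omega) * G(omega)
F(omega)=1/(8+j * omega), G(omega)=1/(6+j * omega)
F{f * g}=1/((8+j * omega)(6+j * omega))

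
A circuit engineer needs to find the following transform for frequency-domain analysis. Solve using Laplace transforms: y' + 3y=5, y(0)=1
Take L of both sides: sY(s)-1+3Y(s) = 5/s
Y(s)(s+3) = 5/s+1
Y(s) = 5/(s(s+3))+1/(s+3)
Partial fractions: 5/(s(s+3)) = (5/3)/s - (5/3)/(s+3)
So Y(s) = (5/3)/s - (2/3)/(s+3)
Inverse transform (L^(-1){1/s} = 1, L^(-1){1/(s+3)} = e^(-3t)):

Answer: y(t) = 5/3 - (2/3)·e^(-3t)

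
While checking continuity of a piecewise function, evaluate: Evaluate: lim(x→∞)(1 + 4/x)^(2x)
Rewrite as [(1+4/x)^x]^2.
lim(1+4/x)^x=e^4, so limit=(e^4)^2=e^8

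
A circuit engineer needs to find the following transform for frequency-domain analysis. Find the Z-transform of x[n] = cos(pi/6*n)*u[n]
Z{cos(w0*n)*u[n]}=z(z - cos(w0))/(z^2 - 2z*cos(w0) + 1)
With w0=pi/6: X(z)=z(z - cos(pi/6))/(z^2 - 2z*cos(pi/6) + 1)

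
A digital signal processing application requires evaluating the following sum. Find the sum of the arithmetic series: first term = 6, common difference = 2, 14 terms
Last term: a_n = 6+(14-1)·2 = 32
Sum = n(a_1+a_n)/2 = 14(6+32)/2 = 266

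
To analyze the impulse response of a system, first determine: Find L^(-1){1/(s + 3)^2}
L^(-1){1/(s-a)^n} = t^(n-1)·e^(at)/(n-1)!
Here a = -3, n = 2: t^1·e^(-3t)/1

Answer: t·e^(-3t)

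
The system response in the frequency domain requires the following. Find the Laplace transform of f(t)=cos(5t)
L{cos(wt)}=s/(s²+w²)
L{cos(5t)}=s/(s²+25)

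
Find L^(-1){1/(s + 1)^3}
L^(-1){1/(s-a)^n} = t^(n-1)·e^(at)/(n-1)!
Here a = -1, n = 3: t^2·e^(-t)/2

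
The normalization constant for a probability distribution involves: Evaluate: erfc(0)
erfc(x) = 1 - erf(x); erfc(0) = 1 - erf(0) = 1-0 = 1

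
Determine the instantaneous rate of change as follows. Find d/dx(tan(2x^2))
Chain rule: d/dx[tan(u)]=sec²(u)·u' where u=2x^2
u'=4x

Answer: 4x·sec²(2x^2)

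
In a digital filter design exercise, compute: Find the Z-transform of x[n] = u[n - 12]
Using the time-shift property: Z{u[n-12]}=z^(-12) * z/(z-1)
=z^(-11)/(z-1)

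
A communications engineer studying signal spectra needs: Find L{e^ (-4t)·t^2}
First shifting: L{e^(at)f(t)} = F(s-a)
L{t^2} = 2/s^3
Shift s → s+4: 2/(s+4)^3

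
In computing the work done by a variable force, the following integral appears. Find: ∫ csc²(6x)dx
Since d/dx[-cot(6x)] = 6csc²(6x), integral = -cot(6x)/6+C

Answer: (-1/6)cot(6x)+C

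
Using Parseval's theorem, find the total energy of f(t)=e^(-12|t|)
Parseval's theorem: E = integral |f(t)|^2 dt = (1/2pi) integral |F(omega)|^2 domega
E = integral_{-inf}^{inf} e^(-24|t|) dt = 2*integral_0^inf e^(-24t) dt = 2/(2*12) = 1/12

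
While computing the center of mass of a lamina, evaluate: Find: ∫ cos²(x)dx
Using identity cos²(u)=(1 + cos(2u))/2:
∫ (1 + cos(2x))/2 dx=x/2 + sin(2x)/4 + C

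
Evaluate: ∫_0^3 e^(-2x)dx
Antiderivative: (1/(-2))e^(-2x)
Evaluate: (1/(-2))(e^-6-1)

Answer: (e^-6-1)/(-2)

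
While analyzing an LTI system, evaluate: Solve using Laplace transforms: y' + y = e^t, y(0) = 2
Take L: sY - 2+Y=1/(s-1)
Y(s+1)=1/(s-1)+2
Y=1/((s-1)(s+1))+2/(s+1)
Partial fractions: 1/((s-1)(s+1))=(1/2)/(s-1) - (1/2)/(s+1)
So Y=(1/2)/(s-1)+(3/2)/(s+1)
Inverse Laplace transform (L^(-1){1/(s-1)}=e^t, L^(-1){1/(s+1)}=e^(-t)):

Answer: y(t)=(1/2)·e^t+(3/2)·e^(-t)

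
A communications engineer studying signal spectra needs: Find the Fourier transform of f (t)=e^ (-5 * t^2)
The Fourier transform of a Gaussian e^(-a*t^2) is sqrt(pi/a)*e^(-omega^2/(4a)).
With a = 5: F(omega) = sqrt(pi/5)*e^(-omega^2/20)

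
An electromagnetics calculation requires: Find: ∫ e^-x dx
Since d/dx[e^-x] = - e^-x, we get -1e^-x+C

Answer: -e^-x+C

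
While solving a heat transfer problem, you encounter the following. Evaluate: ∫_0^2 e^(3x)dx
Antiderivative: (1/3)e^(3x)
Evaluate: (1/3)(e^6 - 1)

Answer: (e^6 - 1)/3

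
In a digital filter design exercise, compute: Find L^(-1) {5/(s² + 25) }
L^(-1){w/(s²+w²)}=sin(wt)
Here w=5

Answer: sin(5t)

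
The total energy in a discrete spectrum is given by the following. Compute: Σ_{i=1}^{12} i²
Using formula: Σ i^2=n(n+1)(2n+1)/6=12·13·25/6=650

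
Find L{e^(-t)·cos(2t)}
First shifting: L{e^(at)f(t)}=F(s-a)
L{cos(2t)}=s/(s²+4)
Shift: (s+1)/((s+1)²+4)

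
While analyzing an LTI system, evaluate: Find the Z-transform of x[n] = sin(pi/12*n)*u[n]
Z{sin(w0 * n) * u[n]} = z * sin(w0)/(z^2 - 2z * cos(w0) + 1)
With w0 = pi/12: X(z) = z * sin(pi/12)/(z^2 - 2z * cos(pi/12) + 1)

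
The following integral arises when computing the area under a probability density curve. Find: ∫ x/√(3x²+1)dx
Let u = 3x² + 1, du = 6x dx
∫ (1/6)·u^(-1/2) du = √u/3 + C

Answer: √(3x² + 1)/3 + C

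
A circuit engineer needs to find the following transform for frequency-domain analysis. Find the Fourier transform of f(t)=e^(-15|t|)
Using the standard pair: F{e^(-a|t|)} = 2a/(a^2 + omega^2)
With a = 15: F(omega) = 30/(225 + omega^2)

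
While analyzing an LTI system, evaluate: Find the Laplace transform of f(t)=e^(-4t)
L{e^(at)} = 1/(s-a)
L{e^(-4t)} = 1/(s+4)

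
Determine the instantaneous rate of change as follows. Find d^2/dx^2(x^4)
Apply power rule 2 times:
d^1: 4x^3
d^2: 12x^2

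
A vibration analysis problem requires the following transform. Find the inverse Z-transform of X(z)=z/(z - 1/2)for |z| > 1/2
Standard pair: z/(z-a) <-> a^n*u[n] for causal signals
With a = 1/2: x[n] = (1/2)^n*u[n]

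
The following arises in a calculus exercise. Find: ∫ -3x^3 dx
Using power rule: ∫ -3x^3 dx=-3/4 x^4 + C=(-3/4)x^4 + C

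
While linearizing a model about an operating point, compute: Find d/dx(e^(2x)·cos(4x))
Product rule: (fg)'=f'g+fg'
f=e^(2x), f'=2·e^(2x)
g=cos(4x), g'=-4·sin(4x)

Answer: 2·e^(2x)·cos(4x)-4·e^(2x)·sin(4x)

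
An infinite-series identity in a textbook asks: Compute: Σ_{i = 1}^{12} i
Using formula: Σ i^1=n(n+1)/2=12·13/2=78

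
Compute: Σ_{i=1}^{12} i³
Using formula: Σ i^3=[n(n + 1)/2]²=[12·13/2]²=6084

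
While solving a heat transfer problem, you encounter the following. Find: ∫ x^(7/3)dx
Power rule: ∫ x^(7/3) dx = x^(10/3)/(10/3) + C

Answer: (3/10)·x^(10/3) + C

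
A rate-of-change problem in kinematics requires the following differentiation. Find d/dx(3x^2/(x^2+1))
Quotient rule: (f/g)'=(f'g - fg')/g²
f=3x^2, f'=6x
g=x^2+1, g'=2x

Answer: (6x·(x^2+1)-6x^3)/(x^2+1)²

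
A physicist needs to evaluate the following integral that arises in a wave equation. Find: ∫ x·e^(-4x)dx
Integration by parts: u=x, dv=e^(-4x) dx
du=dx, v=e^(-4x)/(-4)
=x·e^(-4x)/(-4) - ∫ e^(-4x)/(-4) dx
=x·e^(-4x)/(-4) - e^(-4x)/16 + C

Answer: e^(-4x)(x/(-4) - 1/16) + C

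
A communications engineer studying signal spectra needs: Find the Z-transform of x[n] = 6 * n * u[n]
Z{n*u[n]}=z/(z-1)^2
By linearity: Z{6*n*u[n]}=6z/(z-1)^2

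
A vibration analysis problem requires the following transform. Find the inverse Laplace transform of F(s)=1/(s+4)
L^(-1){1/(s-a)} = c·e^(at)
Here a = -4, c = 1

Answer: e^(-4t)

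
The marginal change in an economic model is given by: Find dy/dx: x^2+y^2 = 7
Differentiate: 2x+2y·(dy/dx)=0
dy/dx=-2x/(2y)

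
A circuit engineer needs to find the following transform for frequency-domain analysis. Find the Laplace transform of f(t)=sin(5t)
L{sin(wt)} = w/(s² + w²)
L{sin(5t)} = 5/(s² + 25)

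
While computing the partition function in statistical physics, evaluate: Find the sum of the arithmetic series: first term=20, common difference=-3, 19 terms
Last term: a_n=20 + (19 - 1)·-3=-34
Sum=n(a_1 + a_n)/2=19(20 + (-34))/2=-133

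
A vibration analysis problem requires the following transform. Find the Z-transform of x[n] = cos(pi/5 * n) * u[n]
Z{cos(w0*n)*u[n]} = z(z - cos(w0))/(z^2-2z*cos(w0)+1)
With w0 = pi/5: X(z) = z(z - cos(pi/5))/(z^2-2z*cos(pi/5)+1)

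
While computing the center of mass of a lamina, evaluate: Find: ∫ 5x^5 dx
Using power rule: ∫ 5x^5 dx=5/6 x^6+C=(5/6)x^6+C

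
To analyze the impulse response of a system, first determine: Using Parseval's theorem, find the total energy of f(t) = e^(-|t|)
Parseval's theorem: E = integral |f(t)|^2 dt = (1/2pi) integral |F(omega)|^2 domega
E = integral_{-inf}^{inf} e^(-2|t|) dt = 2 * integral_0^inf e^(-2t) dt = 2/(2 * 1) = 1/1

Answer: 1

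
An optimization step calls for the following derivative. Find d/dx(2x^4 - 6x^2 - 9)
Power rule: d/dx(ax^n)=n·a·x^(n-1)
Term by term: 8·x^3-12·x

Answer: 8x^3-12x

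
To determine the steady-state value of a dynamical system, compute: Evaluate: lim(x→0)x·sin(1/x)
Squeeze theorem: -|x| ≤ x·sin(1/x) ≤ |x|
Since x → 0 as x → 0, by squeeze theorem the limit is 0

Answer: 0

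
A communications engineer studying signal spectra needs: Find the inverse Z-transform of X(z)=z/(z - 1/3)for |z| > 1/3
Standard pair: z/(z-a) <-> a^n * u[n] for causal signals
With a = 1/3: x[n] = (1/3)^n * u[n]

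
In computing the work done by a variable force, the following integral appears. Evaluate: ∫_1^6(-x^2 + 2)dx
Step 1: Find antiderivative F(x) = (-1/3)x^3 + 2x
Step 2: F(6) - F(1) = -60 - (5/3) = -185/3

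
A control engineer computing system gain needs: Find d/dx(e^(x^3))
Chain rule: d/dx[e^u]=e^u · u' where u=x^3
u'=3x^2

Answer: 3x^2·e^(x^3)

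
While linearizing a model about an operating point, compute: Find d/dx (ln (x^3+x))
Chain rule: d/dx[ln(u)] = u'/u where u = x^3+x
u' = 3x^2+1

Answer: (3x^2+1)/(x^3+x)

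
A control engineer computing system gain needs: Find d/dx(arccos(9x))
d/dx[arccos(u)]=-u'/√(1-u²), u=9x, u'=9

Answer: -9/√(1 - 81x²)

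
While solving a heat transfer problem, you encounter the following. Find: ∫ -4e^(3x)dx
Since d/dx[e^(3x)] = 3e^(3x), we get -4/3 e^(3x)+C

Answer: (-4/3)e^(3x)+C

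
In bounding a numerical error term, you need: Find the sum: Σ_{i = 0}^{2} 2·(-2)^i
Geometric series: S=a(1 - r^n)/(1 - r)
a=2, r=-2, n=3
S=2(1+8)/3=6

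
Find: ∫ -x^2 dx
Using power rule: ∫ -x^2 dx=-1/3 x^3 + C=(-1/3)x^3 + C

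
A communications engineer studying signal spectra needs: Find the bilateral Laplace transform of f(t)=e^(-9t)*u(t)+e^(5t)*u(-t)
For e^(-9t) * u(t): L = 1/(s+9), Re(s) > -9
For e^(5t) * u(-t): L = -1/(s-5), Re(s) < 5
Combined: F(s) = 1/(s+9)-1/(s-5), -9 < Re(s) < 5

Answer: 1/(s+9)-1/(s-5), ROC: -9 < Re(s) < 5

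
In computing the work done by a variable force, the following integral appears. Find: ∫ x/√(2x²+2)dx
Let u=2x²+2, du=4x dx
∫ (1/4)·u^(-1/2) du=√u/2+C

Answer: √(2x²+2)/2+C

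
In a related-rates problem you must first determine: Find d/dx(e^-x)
Chain rule: d/dx[e^u] = e^u · u' where u = -x
u' = -1

Answer: -1·e^-x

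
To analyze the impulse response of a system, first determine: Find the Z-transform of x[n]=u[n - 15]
Using the time-shift property: Z{u[n-15]}=z^(-15) * z/(z-1)
=z^(-14)/(z-1)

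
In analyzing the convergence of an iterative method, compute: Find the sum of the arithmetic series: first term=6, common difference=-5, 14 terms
Last term: a_n = 6+(14-1)·-5 = -59
Sum = n(a_1+a_n)/2 = 14(6+(-59))/2 = -371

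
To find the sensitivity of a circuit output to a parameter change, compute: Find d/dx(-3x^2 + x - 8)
Power rule: d/dx(ax^n) = n·a·x^(n-1)
Term by term: -6·x + 1

Answer: -6x + 1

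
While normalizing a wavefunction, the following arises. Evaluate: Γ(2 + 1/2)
Γ(n+1/2)=(2n)!√π/(4^n·n!)
=24√π/(16·2)=(3/4)·√π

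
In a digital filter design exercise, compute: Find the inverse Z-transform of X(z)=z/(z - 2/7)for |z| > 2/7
Standard pair: z/(z-a) <-> a^n*u[n] for causal signals
With a = 2/7: x[n] = (2/7)^n*u[n]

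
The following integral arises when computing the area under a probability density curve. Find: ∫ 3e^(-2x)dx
Since d/dx[e^(-2x)]=-2e^(-2x), we get -3/2 e^(-2x) + C

Answer: (-3/2)e^(-2x) + C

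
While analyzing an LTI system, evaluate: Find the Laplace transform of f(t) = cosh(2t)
L{cosh(at)} = s/(s²-a²)
L{cosh(2t)} = s/(s²-4)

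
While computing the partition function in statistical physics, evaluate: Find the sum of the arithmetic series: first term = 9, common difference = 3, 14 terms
Last term: a_n = 9+(14-1)·3 = 48
Sum = n(a_1+a_n)/2 = 14(9+48)/2 = 399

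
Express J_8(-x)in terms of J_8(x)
For integer n: J_n(-x)=(-1)^n J_n(x)
With n=8: J_8(-x)=(-1)^8 J_8(x)=J_8(x)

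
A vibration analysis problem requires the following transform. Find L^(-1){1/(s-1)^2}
L^(-1){1/(s-a)^n} = t^(n-1)·e^(at)/(n-1)!
Here a = 1, n = 2: t^1·e^(t)/1

Answer: t·e^(t)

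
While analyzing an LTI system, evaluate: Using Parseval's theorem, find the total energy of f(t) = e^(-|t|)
Parseval's theorem: E = integral |f(t)|^2 dt = (1/2pi) integral |F(omega)|^2 domega
E = integral_{-inf}^{inf} e^(-2|t|) dt = 2*integral_0^inf e^(-2t) dt = 2/(2*1) = 1/1

Answer: 1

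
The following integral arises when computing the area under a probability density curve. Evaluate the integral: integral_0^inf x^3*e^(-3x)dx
This is a Gamma integral. Substitute u=3x (du=3 dx):
integral_0^inf x^3 * e^(-3x) dx=(1/3^4) integral_0^inf u^3 * e^(-u) du
=Gamma(4)/3^4=3!/3^4=6/81

Answer: 2/27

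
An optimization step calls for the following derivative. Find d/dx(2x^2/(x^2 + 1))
Quotient rule: (f/g)' = (f'g - fg')/g²
f = 2x^2, f' = 4x
g = x^2 + 1, g' = 2x

Answer: (4x·(x^2 + 1) - 4x^3)/(x^2 + 1)²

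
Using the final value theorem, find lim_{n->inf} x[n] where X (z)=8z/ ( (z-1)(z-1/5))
Final value theorem: lim x[n]=lim_{z->1} (z-1)*X(z)
(z-1)*X(z)=8z/(z-1/5)
As z->1: 8/(1-1/5)=8/(4/5)=10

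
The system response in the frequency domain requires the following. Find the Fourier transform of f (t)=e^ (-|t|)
Using the standard pair: F{e^(-a|t|)}=2a/(a^2 + omega^2)
With a=1: F(omega)=2/(1 + omega^2)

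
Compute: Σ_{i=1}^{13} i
Using formula: Σ i^1=n(n+1)/2=13·14/2=91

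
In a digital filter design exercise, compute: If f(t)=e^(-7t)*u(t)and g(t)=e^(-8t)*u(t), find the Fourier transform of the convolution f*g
By the convolution theorem: F{f*g}=F(omega)*G(omega)
F(omega)=1/(7+j*omega), G(omega)=1/(8+j*omega)
F{f*g}=1/((7+j*omega)(8+j*omega))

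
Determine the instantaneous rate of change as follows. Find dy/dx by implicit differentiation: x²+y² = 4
Differentiate both sides: 2x+2y·(dy/dx) = 0
Solve: dy/dx = -2x/(2y) = -x/y

Answer: dy/dx = -x/y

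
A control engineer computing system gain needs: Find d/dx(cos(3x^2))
Chain rule: d/dx[cos(u)]=-sin(u)·u' where u=3x^2
u'=6x

Answer: -6x·sin(3x^2)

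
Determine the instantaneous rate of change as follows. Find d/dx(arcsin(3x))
d/dx[arcsin(u)]=u'/√(1-u²), u=3x, u'=3

Answer: 3/√(1-9x²)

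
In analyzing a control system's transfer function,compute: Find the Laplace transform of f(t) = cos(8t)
L{cos(wt)}=s/(s²+w²)
L{cos(8t)}=s/(s²+64)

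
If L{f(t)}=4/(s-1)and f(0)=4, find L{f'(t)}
L{f'(t)}=s·F(s) - f(0)=4s/(s-1) - 4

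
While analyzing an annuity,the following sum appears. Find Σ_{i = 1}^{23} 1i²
= 1·n(n + 1)(2n + 1)/6 = 1·23·24·47/6 = 4324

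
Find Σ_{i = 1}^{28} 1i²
= 1·n(n + 1)(2n + 1)/6 = 1·28·29·57/6 = 7714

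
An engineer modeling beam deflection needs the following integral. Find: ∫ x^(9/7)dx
Power rule: ∫ x^(9/7) dx = x^(16/7)/(16/7)+C

Answer: (7/16)·x^(16/7)+C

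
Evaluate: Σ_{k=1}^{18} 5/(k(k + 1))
Partial fractions: 5/(k(k+1))=5/k - 5/(k+1)
Telescoping sum: 5(1-1/19)=5·18/19

Answer: 90/19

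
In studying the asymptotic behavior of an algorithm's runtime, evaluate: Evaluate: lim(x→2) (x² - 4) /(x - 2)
Factor: (x² - 4)=(x-2)(x + 2)
Cancel (x-2): lim(x→2) (x + 2)=4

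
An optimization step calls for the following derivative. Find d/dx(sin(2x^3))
Chain rule: d/dx[sin(u)]=cos(u)·u' where u=2x^3
u'=6x^2

Answer: 6x^2·cos(2x^3)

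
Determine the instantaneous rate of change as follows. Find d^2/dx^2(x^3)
Apply power rule 2 times:
d^1: 3x^2
d^2: 6x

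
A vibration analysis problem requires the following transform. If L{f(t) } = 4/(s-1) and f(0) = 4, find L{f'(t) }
L{f'(t)} = s·F(s) - f(0) = 4s/(s-1) - 4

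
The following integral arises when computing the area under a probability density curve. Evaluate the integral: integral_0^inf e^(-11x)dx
integral_0^inf e^(-11x) dx=[-1/11 * e^(-11x)]_0^inf
=0 - (-1/11)=1/11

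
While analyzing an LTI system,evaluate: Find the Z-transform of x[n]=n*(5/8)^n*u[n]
Using the property Z{n * a^n * u[n]}=az/(z-a)^2
With a=5/8: X(z)=(5/8)z/(z - 5/8)^2, |z| > 5/8

Answer: (5/8)z/(z - 5/8)^2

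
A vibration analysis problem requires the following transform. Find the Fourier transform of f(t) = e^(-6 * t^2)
The Fourier transform of a Gaussian e^(-a*t^2) is sqrt(pi/a)*e^(-omega^2/(4a)).
With a=6: F(omega)=sqrt(pi/6)*e^(-omega^2/24)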